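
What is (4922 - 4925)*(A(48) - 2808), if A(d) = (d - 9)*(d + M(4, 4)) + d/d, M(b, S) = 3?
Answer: 2454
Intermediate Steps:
A(d) = 1 + (-9 + d)*(3 + d) (A(d) = (d - 9)*(d + 3) + d/d = (-9 + d)*(3 + d) + 1 = 1 + (-9 + d)*(3 + d))
(4922 - 4925)*(A(48) - 2808) = (4922 - 4925)*((-26 + 48² - 6*48) - 2808) = -3*((-26 + 2304 - 288) - 2808) = -3*(1990 - 2808) = -3*(-818) = 2454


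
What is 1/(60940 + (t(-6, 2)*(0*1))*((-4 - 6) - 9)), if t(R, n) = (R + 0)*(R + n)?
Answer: 1/60940 ≈ 1.6410e-5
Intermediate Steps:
t(R, n) = R*(R + n)
1/(60940 + (t(-6, 2)*(0*1))*((-4 - 6) - 9)) = 1/(60940 + ((-6*(-6 + 2))*(0*1))*((-4 - 6) - 9)) = 1/(60940 + (-6*(-4)*0)*(-10 - 9)) = 1/(60940 + (24*0)*(-19)) = 1/(60940 + 0*(-19)) = 1/(60940 + 0) = 1/60940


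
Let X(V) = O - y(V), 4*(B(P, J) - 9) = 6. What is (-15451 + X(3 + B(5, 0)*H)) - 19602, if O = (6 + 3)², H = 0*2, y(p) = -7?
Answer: -34965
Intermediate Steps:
B(P, J) = 21/2 (B(P, J) = 9 + (¼)*6 = 9 + 3/2 = 21/2)
H = 0
O = 81 (O = 9² = 81)
X(V) = 88 (X(V) = 81 - 1*(-7) = 81 + 7 = 88)
(-15451 + X(3 + B(5, 0)*H)) - 19602 = (-15451 + 88) - 19602 = -15363 - 19602 = -34965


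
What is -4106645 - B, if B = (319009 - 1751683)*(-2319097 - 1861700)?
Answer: -5989723267823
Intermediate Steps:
B = 5989719161178 (B = -1432674*(-4180797) = 5989719161178)
-4106645 - B = -4106645 - 1*5989719161178 = -4106645 - 5989719161178 = -5989723267823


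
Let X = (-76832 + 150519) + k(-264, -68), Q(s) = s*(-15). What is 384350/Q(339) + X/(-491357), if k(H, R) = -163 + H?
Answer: -37845118010/499710069 ≈ -75.734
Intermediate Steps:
Q(s) = -15*s
X = 73260 (X = (-76832 + 150519) + (-163 - 264) = 73687 - 427 = 73260)
384350/Q(339) + X/(-491357) = 384350/((-15*339)) + 73260/(-491357) = 384350/(-5085) + 73260*(-1/491357) = 384350*(-1/5085) - 73260/491357 = -76870/1017 - 73260/491357 = -37845118010/499710069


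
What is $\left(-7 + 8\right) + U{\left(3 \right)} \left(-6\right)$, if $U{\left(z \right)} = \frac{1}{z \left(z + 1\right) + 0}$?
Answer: $\frac{1}{2} \approx 0.5$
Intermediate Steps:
$U{\left(z \right)} = \frac{1}{z \left(1 + z\right)}$ ($U{\left(z \right)} = \frac{1}{z \left(1 + z\right) + 0} = \frac{1}{z \left(1 + z\right)}$)
$\left(-7 + 8\right) + U{\left(3 \right)} \left(-6\right) = \left(-7 + 8\right) + \frac{1}{3 \left(1 + 3\right)} \left(-6\right) = 1 + \frac{1}{3 \cdot 4} \left(-6\right) = 1 + \frac{1}{3} \cdot \frac{1}{4} \left(-6\right) = 1 + \frac{1}{12} \left(-6\right) = 1 - \frac{1}{2} = \frac{1}{2}$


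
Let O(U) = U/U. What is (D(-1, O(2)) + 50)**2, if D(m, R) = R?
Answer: 2601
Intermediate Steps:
O(U) = 1
(D(-1, O(2)) + 50)**2 = (1 + 50)**2 = 51**2 = 2601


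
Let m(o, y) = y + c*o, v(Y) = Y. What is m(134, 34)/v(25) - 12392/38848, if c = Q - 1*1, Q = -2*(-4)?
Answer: 4681307/121400 ≈ 38.561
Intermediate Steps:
Q = 8
c = 7 (c = 8 - 1*1 = 8 - 1 = 7)
m(o, y) = y + 7*o
m(134, 34)/v(25) - 12392/38848 = (34 + 7*134)/25 - 12392/38848 = (34 + 938)*(1/25) - 12392*1/38848 = 972*(1/25) - 1549/4856 = 972/25 - 1549/4856 = 4681307/121400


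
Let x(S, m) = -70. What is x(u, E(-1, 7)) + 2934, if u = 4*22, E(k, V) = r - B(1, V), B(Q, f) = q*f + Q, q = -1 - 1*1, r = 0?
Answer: 2864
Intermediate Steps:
q = -2 (q = -1 - 1 = -2)
B(Q, f) = Q - 2*f (B(Q, f) = -2*f + Q = Q - 2*f)
E(k, V) = -1 + 2*V (E(k, V) = 0 - (1 - 2*V) = 0 + (-1 + 2*V) = -1 + 2*V)
u = 88
x(u, E(-1, 7)) + 2934 = -70 + 2934 = 2864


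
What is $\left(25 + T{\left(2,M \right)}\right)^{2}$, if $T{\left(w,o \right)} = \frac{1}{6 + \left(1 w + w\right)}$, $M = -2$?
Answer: $\frac{63001}{100} \approx 630.01$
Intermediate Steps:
$T{\left(w,o \right)} = \frac{1}{6 + 2 w}$ ($T{\left(w,o \right)} = \frac{1}{6 + \left(w + w\right)} = \frac{1}{6 + 2 w}$)
$\left(25 + T{\left(2,M \right)}\right)^{2} = \left(25 + \frac{1}{2 \left(3 + 2\right)}\right)^{2} = \left(25 + \frac{1}{2 \cdot 5}\right)^{2} = \left(25 + \frac{1}{2} \cdot \frac{1}{5}\right)^{2} = \left(25 + \frac{1}{10}\right)^{2} = \left(\frac{251}{10}\right)^{2} = \frac{63001}{100}$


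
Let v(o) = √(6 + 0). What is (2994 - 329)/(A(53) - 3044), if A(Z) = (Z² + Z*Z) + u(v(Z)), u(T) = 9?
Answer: 65/63 ≈ 1.0317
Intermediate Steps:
v(o) = √6
A(Z) = 9 + 2*Z² (A(Z) = (Z² + Z*Z) + 9 = (Z² + Z²) + 9 = 2*Z² + 9 = 9 + 2*Z²)
(2994 - 329)/(A(53) - 3044) = (2994 - 329)/((9 + 2*53²) - 3044) = 2665/((9 + 2*2809) - 3044) = 2665/((9 + 5618) - 3044) = 2665/(5627 - 3044) = 2665/2583 = 2665*(1/2583) = 65/63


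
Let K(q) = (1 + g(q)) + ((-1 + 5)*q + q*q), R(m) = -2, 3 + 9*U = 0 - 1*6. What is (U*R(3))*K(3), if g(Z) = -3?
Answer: 38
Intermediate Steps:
U = -1 (U = -1/3 + (0 - 1*6)/9 = -1/3 + (0 - 6)/9 = -1/3 + (1/9)*(-6) = -1/3 - 2/3 = -1)
K(q) = -2 + q**2 + 4*q (K(q) = (1 - 3) + ((-1 + 5)*q + q*q) = -2 + (4*q + q**2) = -2 + (q**2 + 4*q) = -2 + q**2 + 4*q)
(U*R(3))*K(3) = (-1*(-2))*(-2 + 3**2 + 4*3) = 2*(-2 + 9 + 12) = 2*19 = 38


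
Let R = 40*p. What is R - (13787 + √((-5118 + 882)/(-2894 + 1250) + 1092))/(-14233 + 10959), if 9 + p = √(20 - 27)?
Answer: -1164853/3274 + √20544109/448538 + 40*I*√7 ≈ -355.78 + 105.83*I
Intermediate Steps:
p = -9 + I*√7 (p = -9 + √(20 - 27) = -9 + √(-7) = -9 + I*√7 ≈ -9.0 + 2.6458*I)
R = -360 + 40*I*√7 (R = 40*(-9 + I*√7) = -360 + 40*I*√7 ≈ -360.0 + 105.83*I)
R - (13787 + √((-5118 + 882)/(-2894 + 1250) + 1092))/(-14233 + 10959) = (-360 + 40*I*√7) - (13787 + √((-5118 + 882)/(-2894 + 1250) + 1092))/(-14233 + 10959) = (-360 + 40*I*√7) - (13787 + √(-4236/(-1644) + 1092))/(-3274) = (-360 + 40*I*√7) - (13787 + √(-4236*(-1/1644) + 1092))*(-1)/3274 = (-360 + 40*I*√7) - (13787 + √(353/137 + 1092))*(-1)/3274 = (-360 + 40*I*√7) - (13787 + √(149957/137))*(-1)/3274 = (-360 + 40*I*√7) - (13787 + √20544109/137)*(-1)/3274 = (-360 + 40*I*√7) - (-13787/3274 - √20544109/448538) = (-360 + 40*I*√7) + (13787/3274 + √20544109/448538) = -1164853/3274 + √20544109/448538 + 40*I*√7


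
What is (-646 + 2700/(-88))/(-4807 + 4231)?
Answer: 14887/12672 ≈ 1.1748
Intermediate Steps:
(-646 + 2700/(-88))/(-4807 + 4231) = (-646 + 2700*(-1/88))/(-576) = (-646 - 675/22)*(-1/576) = -14887/22*(-1/576) = 14887/12672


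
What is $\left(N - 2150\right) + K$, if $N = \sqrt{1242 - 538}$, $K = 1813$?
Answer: $-337 + 8 \sqrt{11} \approx -310.47$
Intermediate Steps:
$N = 8 \sqrt{11}$ ($N = \sqrt{704} = 8 \sqrt{11} \approx 26.533$)
$\left(N - 2150\right) + K = \left(8 \sqrt{11} - 2150\right) + 1813 = \left(-2150 + 8 \sqrt{11}\right) + 1813 = -337 + 8 \sqrt{11}$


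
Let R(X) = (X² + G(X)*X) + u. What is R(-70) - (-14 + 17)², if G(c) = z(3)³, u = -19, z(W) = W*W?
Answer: -46158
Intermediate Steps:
z(W) = W²
G(c) = 729 (G(c) = (3²)³ = 9³ = 729)
R(X) = -19 + X² + 729*X (R(X) = (X² + 729*X) - 19 = -19 + X² + 729*X)
R(-70) - (-14 + 17)² = (-19 + (-70)² + 729*(-70)) - (-14 + 17)² = (-19 + 4900 - 51030) - 1*3² = -46149 - 1*9 = -46149 - 9 = -46158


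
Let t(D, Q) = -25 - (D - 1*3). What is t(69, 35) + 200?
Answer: 109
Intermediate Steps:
t(D, Q) = -22 - D (t(D, Q) = -25 - (D - 3) = -25 - (-3 + D) = -25 + (3 - D) = -22 - D)
t(69, 35) + 200 = (-22 - 1*69) + 200 = (-22 - 69) + 200 = -91 + 200 = 109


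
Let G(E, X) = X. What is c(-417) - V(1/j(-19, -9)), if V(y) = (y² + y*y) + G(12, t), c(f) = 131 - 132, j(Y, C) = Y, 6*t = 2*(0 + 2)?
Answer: -1811/1083 ≈ -1.6722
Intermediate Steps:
t = ⅔ (t = (2*(0 + 2))/6 = (2*2)/6 = (⅙)*4 = ⅔ ≈ 0.66667)
c(f) = -1
V(y) = ⅔ + 2*y² (V(y) = (y² + y*y) + ⅔ = (y² + y²) + ⅔ = 2*y² + ⅔ = ⅔ + 2*y²)
c(-417) - V(1/j(-19, -9)) = -1 - (⅔ + 2*(1/(-19))²) = -1 - (⅔ + 2*(-1/19)²) = -1 - (⅔ + 2*(1/361)) = -1 - (⅔ + 2/361) = -1 - 1*728/1083 = -1 - 728/1083 = -1811/1083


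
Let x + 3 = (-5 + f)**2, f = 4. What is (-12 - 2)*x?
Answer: 28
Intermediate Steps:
x = -2 (x = -3 + (-5 + 4)**2 = -3 + (-1)**2 = -3 + 1 = -2)
(-12 - 2)*x = (-12 - 2)*(-2) = -14*(-2) = 28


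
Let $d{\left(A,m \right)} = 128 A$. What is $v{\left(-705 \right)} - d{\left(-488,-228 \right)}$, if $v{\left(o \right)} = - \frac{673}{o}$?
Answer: $\frac{44037793}{705} \approx 62465.0$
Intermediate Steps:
$v{\left(-705 \right)} - d{\left(-488,-228 \right)} = - \frac{673}{-705} - 128 \left(-488\right) = \left(-673\right) \left(- \frac{1}{705}\right) - -62464 = \frac{673}{705} + 62464 = \frac{44037793}{705}$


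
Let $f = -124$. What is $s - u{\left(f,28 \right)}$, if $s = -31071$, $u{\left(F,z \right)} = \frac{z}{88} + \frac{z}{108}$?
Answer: $- \frac{18456517}{594} \approx -31072.0$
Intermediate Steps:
$u{\left(F,z \right)} = \frac{49 z}{2376}$ ($u{\left(F,z \right)} = z \frac{1}{88} + z \frac{1}{108} = \frac{z}{88} + \frac{z}{108} = \frac{49 z}{2376}$)
$s - u{\left(f,28 \right)} = -31071 - \frac{49}{2376} \cdot 28 = -31071 - \frac{343}{594} = - \frac{18456517}{594}$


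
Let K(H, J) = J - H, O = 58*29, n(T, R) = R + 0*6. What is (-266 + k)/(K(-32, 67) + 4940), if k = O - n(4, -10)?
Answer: 1426/5039 ≈ 0.28299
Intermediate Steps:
n(T, R) = R (n(T, R) = R + 0 = R)
O = 1682
k = 1692 (k = 1682 - 1*(-10) = 1682 + 10 = 1692)
(-266 + k)/(K(-32, 67) + 4940) = (-266 + 1692)/((67 - 1*(-32)) + 4940) = 1426/((67 + 32) + 4940) = 1426/(99 + 4940) = 1426/5039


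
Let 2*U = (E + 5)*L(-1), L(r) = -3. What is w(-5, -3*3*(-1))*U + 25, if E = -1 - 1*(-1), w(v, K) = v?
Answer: 125/2 ≈ 62.500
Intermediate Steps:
E = 0 (E = -1 + 1 = 0)
U = -15/2 (U = ((0 + 5)*(-3))/2 = (5*(-3))/2 = (½)*(-15) = -15/2 ≈ -7.5000)
w(-5, -3*3*(-1))*U + 25 = -5*(-15/2) + 25 = 75/2 + 25 = 125/2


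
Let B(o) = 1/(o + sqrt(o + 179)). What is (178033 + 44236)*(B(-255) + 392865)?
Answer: 5684730630625590/65101 - 444538*I*sqrt(19)/65101 ≈ 8.7322e+10 - 29.764*I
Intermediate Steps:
B(o) = 1/(o + sqrt(179 + o))
(178033 + 44236)*(B(-255) + 392865) = (178033 + 44236)*(1/(-255 + sqrt(179 - 255)) + 392865) = 222269*(1/(-255 + sqrt(-76)) + 392865) = 222269*(1/(-255 + 2*I*sqrt(19)) + 392865) = 222269*(392865 + 1/(-255 + 2*I*sqrt(19))) = 87321710685 + 222269/(-255 + 2*I*sqrt(19))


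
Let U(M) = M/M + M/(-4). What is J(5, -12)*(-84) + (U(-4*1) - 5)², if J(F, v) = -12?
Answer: 1017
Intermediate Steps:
U(M) = 1 - M/4 (U(M) = 1 + M*(-¼) = 1 - M/4)
J(5, -12)*(-84) + (U(-4*1) - 5)² = -12*(-84) + ((1 - (-1)) - 5)² = 1008 + ((1 - ¼*(-4)) - 5)² = 1008 + ((1 + 1) - 5)² = 1008 + (2 - 5)² = 1008 + (-3)² = 1008 + 9 = 1017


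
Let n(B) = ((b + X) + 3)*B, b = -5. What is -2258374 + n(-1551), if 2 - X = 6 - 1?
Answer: -2250619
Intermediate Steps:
X = -3 (X = 2 - (6 - 1) = 2 - 1*5 = 2 - 5 = -3)
n(B) = -5*B (n(B) = ((-5 - 3) + 3)*B = (-8 + 3)*B = -5*B)
-2258374 + n(-1551) = -2258374 - 5*(-1551) = -2258374 + 7755 = -2250619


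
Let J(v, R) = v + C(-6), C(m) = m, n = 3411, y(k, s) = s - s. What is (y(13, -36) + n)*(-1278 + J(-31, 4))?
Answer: -4485465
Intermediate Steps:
y(k, s) = 0
J(v, R) = -6 + v (J(v, R) = v - 6 = -6 + v)
(y(13, -36) + n)*(-1278 + J(-31, 4)) = (0 + 3411)*(-1278 + (-6 - 31)) = 3411*(-1278 - 37) = 3411*(-1315) = -4485465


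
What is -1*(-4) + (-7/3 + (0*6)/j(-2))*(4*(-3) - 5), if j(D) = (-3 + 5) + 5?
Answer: 131/3 ≈ 43.667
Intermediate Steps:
j(D) = 7 (j(D) = 2 + 5 = 7)
-1*(-4) + (-7/3 + (0*6)/j(-2))*(4*(-3) - 5) = -1*(-4) + (-7/3 + (0*6)/7)*(4*(-3) - 5) = 4 + (-7*⅓ + 0*(⅐))*(-12 - 5) = 4 + (-7/3 + 0)*(-17) = 4 - 7/3*(-17) = 4 + 119/3 = 131/3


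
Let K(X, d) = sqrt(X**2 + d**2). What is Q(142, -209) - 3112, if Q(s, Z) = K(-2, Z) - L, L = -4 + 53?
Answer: -3161 + sqrt(43685) ≈ -2952.0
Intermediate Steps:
L = 49
Q(s, Z) = -49 + sqrt(4 + Z**2) (Q(s, Z) = sqrt((-2)**2 + Z**2) - 1*49 = sqrt(4 + Z**2) - 49 = -49 + sqrt(4 + Z**2))
Q(142, -209) - 3112 = (-49 + sqrt(4 + (-209)**2)) - 3112 = (-49 + sqrt(4 + 43681)) - 3112 = (-49 + sqrt(43685)) - 3112 = -3161 + sqrt(43685)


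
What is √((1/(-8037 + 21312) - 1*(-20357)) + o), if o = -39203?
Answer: I*√14760658291/885 ≈ 137.28*I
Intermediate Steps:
√((1/(-8037 + 21312) - 1*(-20357)) + o) = √((1/(-8037 + 21312) - 1*(-20357)) - 39203) = √((1/13275 + 20357) - 39203) = √(270239176/13275 - 39203) = √(-250180649/13275) = I*√14760658291/885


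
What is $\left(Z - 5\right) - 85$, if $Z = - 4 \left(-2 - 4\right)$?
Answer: $-66$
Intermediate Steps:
$Z = 24$ ($Z = \left(-4\right) \left(-6\right) = 24$)
$\left(Z - 5\right) - 85 = \left(24 - 5\right) - 85 = 19 - 85 = -66$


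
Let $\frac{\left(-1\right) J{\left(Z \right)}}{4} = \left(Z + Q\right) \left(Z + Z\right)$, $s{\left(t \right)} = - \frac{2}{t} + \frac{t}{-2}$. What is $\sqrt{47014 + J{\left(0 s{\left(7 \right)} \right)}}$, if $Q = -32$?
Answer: $\sqrt{47014} \approx 216.83$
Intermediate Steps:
$s{\left(t \right)} = - \frac{2}{t} - \frac{t}{2}$ ($s{\left(t \right)} = - \frac{2}{t} + t \left(- \frac{1}{2}\right) = - \frac{2}{t} - \frac{t}{2}$)
$J{\left(Z \right)} = - 8 Z \left(-32 + Z\right)$ ($J{\left(Z \right)} = - 4 \left(Z - 32\right) \left(Z + Z\right) = - 4 \left(-32 + Z\right) 2 Z = - 4 \cdot 2 Z \left(-32 + Z\right) = - 8 Z \left(-32 + Z\right)$)
$\sqrt{47014 + J{\left(0 s{\left(7 \right)} \right)}} = \sqrt{47014 + 8 \cdot 0 \left(- \frac{2}{7} - \frac{7}{2}\right) \left(32 - 0 \left(- \frac{2}{7} - \frac{7}{2}\right)\right)} = \sqrt{47014 + 8 \cdot 0 \left(- \frac{53}{14}\right) \left(32 - 0 \left(- \frac{53}{14}\right)\right)} = \sqrt{47014 + 8 \cdot 0 \left(32 - 0\right)} = \sqrt{47014 + 8 \cdot 0 \left(32 + 0\right)} = \sqrt{47014 + 8 \cdot 0 \cdot 32} = \sqrt{47014 + 0} = \sqrt{47014}$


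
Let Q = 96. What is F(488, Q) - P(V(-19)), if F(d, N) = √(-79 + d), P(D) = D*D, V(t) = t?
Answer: -361 + √409 ≈ -340.78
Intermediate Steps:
P(D) = D²
F(488, Q) - P(V(-19)) = √(-79 + 488) - 1*(-19)² = √409 - 1*361 = √409 - 361 = -361 + √409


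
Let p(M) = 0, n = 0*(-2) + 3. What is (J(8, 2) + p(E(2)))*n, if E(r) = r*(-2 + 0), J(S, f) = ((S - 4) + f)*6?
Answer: 108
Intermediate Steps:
J(S, f) = -24 + 6*S + 6*f (J(S, f) = ((-4 + S) + f)*6 = (-4 + S + f)*6 = -24 + 6*S + 6*f)
n = 3 (n = 0 + 3 = 3)
E(r) = -2*r (E(r) = r*(-2) = -2*r)
(J(8, 2) + p(E(2)))*n = ((-24 + 6*8 + 6*2) + 0)*3 = ((-24 + 48 + 12) + 0)*3 = (36 + 0)*3 = 36*3 = 108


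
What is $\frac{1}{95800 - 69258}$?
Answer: $\frac{1}{26542} \approx 3.7676 \cdot 10^{-5}$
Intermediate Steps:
$\frac{1}{95800 - 69258} = \frac{1}{26542}$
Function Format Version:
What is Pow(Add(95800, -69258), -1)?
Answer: Rational(1, 26542) ≈ 3.7676e-5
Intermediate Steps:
Pow(Add(95800, -69258), -1) = Pow(26542, -1) = Rational(1, 26542)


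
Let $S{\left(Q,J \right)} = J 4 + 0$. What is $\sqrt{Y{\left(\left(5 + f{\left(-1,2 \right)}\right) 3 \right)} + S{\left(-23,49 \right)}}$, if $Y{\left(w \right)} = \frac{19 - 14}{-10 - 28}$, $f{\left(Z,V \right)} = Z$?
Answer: $\frac{3 \sqrt{31426}}{38} \approx 13.995$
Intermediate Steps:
$S{\left(Q,J \right)} = 4 J$ ($S{\left(Q,J \right)} = 4 J + 0 = 4 J$)
$Y{\left(w \right)} = - \frac{5}{38}$ ($Y{\left(w \right)} = \frac{5}{-38} = 5 \left(- \frac{1}{38}\right) = - \frac{5}{38}$)
$\sqrt{Y{\left(\left(5 + f{\left(-1,2 \right)}\right) 3 \right)} + S{\left(-23,49 \right)}} = \sqrt{- \frac{5}{38} + 4 \cdot 49} = \sqrt{- \frac{5}{38} + 196} = \sqrt{\frac{7443}{38}} = \frac{3 \sqrt{31426}}{38}$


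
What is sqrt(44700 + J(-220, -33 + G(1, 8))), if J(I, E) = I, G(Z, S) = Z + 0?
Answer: 8*sqrt(695) ≈ 210.90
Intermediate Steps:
G(Z, S) = Z
sqrt(44700 + J(-220, -33 + G(1, 8))) = sqrt(44700 - 220) = sqrt(44480) = 8*sqrt(695)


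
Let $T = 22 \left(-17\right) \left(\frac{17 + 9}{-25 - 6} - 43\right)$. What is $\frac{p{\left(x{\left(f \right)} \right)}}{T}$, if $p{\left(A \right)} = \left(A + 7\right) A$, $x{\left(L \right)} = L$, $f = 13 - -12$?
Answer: $\frac{12400}{254133} \approx 0.048793$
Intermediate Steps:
$f = 25$ ($f = 13 + 12 = 25$)
$p{\left(A \right)} = A \left(7 + A\right)$ ($p{\left(A \right)} = \left(7 + A\right) A = A \left(7 + A\right)$)
$T = \frac{508266}{31}$ ($T = - 374 \left(\frac{26}{-31} - 43\right) = - 374 \left(26 \left(- \frac{1}{31}\right) - 43\right) = - 374 \left(- \frac{26}{31} - 43\right) = \left(-374\right) \left(- \frac{1359}{31}\right) = \frac{508266}{31} \approx 16396.0$)
$\frac{p{\left(x{\left(f \right)} \right)}}{T} = \frac{25 \left(7 + 25\right)}{\frac{508266}{31}} = 25 \cdot 32 \cdot \frac{31}{508266} = 800 \cdot \frac{31}{508266} = \frac{12400}{254133}$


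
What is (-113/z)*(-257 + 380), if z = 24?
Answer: -4633/8 ≈ -579.13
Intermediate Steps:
(-113/z)*(-257 + 380) = (-113/24)*(-257 + 380) = -113*1/24*123 = -113/24*123 = -4633/8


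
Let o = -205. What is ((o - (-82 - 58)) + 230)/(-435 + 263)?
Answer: -165/172 ≈ -0.95930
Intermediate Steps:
((o - (-82 - 58)) + 230)/(-435 + 263) = ((-205 - (-82 - 58)) + 230)/(-435 + 263) = ((-205 - 1*(-140)) + 230)/(-172) = ((-205 + 140) + 230)*(-1/172) = (-65 + 230)*(-1/172) = 165*(-1/172) = -165/172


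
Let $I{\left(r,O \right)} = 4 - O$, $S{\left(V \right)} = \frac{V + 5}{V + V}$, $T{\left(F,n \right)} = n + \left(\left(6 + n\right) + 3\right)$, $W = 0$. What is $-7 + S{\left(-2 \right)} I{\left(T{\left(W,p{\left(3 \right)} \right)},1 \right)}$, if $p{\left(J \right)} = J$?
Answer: $- \frac{37}{4} \approx -9.25$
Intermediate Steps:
$T{\left(F,n \right)} = 9 + 2 n$ ($T{\left(F,n \right)} = n + \left(9 + n\right) = 9 + 2 n$)
$S{\left(V \right)} = \frac{5 + V}{2 V}$
$-7 + S{\left(-2 \right)} I{\left(T{\left(W,p{\left(3 \right)} \right)},1 \right)} = -7 + \frac{5 - 2}{2 \left(-2\right)} \left(4 - 1\right) = -7 + \frac{1}{2} \left(- \frac{1}{2}\right) 3 \left(4 - 1\right) = -7 - \frac{9}{4} = - \frac{37}{4}$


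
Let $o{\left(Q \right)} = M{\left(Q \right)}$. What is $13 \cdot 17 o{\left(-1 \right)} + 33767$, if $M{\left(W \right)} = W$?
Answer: $33546$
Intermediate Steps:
$o{\left(Q \right)} = Q$
$13 \cdot 17 o{\left(-1 \right)} + 33767 = 13 \cdot 17 \left(-1\right) + 33767 = 221 \left(-1\right) + 33767 = -221 + 33767 = 33546$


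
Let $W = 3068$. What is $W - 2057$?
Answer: $1011$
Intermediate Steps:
$W - 2057 = 3068 - 2057 = 1011$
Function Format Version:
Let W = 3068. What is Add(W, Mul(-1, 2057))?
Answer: 1011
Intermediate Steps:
Add(W, Mul(-1, 2057)) = Add(3068, Mul(-1, 2057)) = Add(3068, -2057) = 1011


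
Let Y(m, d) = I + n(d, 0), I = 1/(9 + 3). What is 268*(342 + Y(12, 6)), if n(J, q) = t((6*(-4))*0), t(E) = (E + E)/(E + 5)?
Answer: 275035/3 ≈ 91678.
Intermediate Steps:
t(E) = 2*E/(5 + E) (t(E) = (2*E)/(5 + E) = 2*E/(5 + E))
n(J, q) = 0 (n(J, q) = 2*((6*(-4))*0)/(5 + (6*(-4))*0) = 2*(-24*0)/(5 - 24*0) = 2*0/(5 + 0) = 2*0/5 = 2*0*(⅕) = 0)
I = 1/12 ≈ 0.083333
Y(m, d) = 1/12 (Y(m, d) = 1/12 + 0 = 1/12)
268*(342 + Y(12, 6)) = 268*(342 + 1/12) = 268*(4105/12) = 275035/3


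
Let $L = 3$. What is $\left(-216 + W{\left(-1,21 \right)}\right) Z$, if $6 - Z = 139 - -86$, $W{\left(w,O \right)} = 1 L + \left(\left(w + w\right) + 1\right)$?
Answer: $46866$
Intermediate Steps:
$W{\left(w,O \right)} = 4 + 2 w$ ($W{\left(w,O \right)} = 1 \cdot 3 + \left(\left(w + w\right) + 1\right) = 3 + \left(2 w + 1\right) = 3 + \left(1 + 2 w\right) = 4 + 2 w$)
$Z = -219$ ($Z = 6 - \left(139 - -86\right) = 6 - \left(139 + 86\right) = 6 - 225 = -219$)
$\left(-216 + W{\left(-1,21 \right)}\right) Z = \left(-216 + \left(4 + 2 \left(-1\right)\right)\right) \left(-219\right) = \left(-216 + \left(4 - 2\right)\right) \left(-219\right) = \left(-216 + 2\right) \left(-219\right) = \left(-214\right) \left(-219\right) = 46866$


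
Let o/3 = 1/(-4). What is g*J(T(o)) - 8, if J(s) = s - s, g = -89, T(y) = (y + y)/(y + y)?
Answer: -8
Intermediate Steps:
o = -¾ (o = 3/(-4) = 3*(-¼) = -¾ ≈ -0.75000)
T(y) = 1 (T(y) = (2*y)/((2*y)) = (2*y)*(1/(2*y)) = 1)
J(s) = 0
g*J(T(o)) - 8 = -89*0 - 8 = 0 - 8 = -8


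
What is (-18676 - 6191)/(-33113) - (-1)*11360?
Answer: 376188547/33113 ≈ 11361.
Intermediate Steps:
(-18676 - 6191)/(-33113) - (-1)*11360 = -24867*(-1/33113) - 1*(-11360) = 24867/33113 + 11360 = 376188547/33113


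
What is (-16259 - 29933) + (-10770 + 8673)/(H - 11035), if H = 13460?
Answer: -112017697/2425 ≈ -46193.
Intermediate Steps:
(-16259 - 29933) + (-10770 + 8673)/(H - 11035) = (-16259 - 29933) + (-10770 + 8673)/(13460 - 11035) = -46192 - 2097/2425 = -112017697/2425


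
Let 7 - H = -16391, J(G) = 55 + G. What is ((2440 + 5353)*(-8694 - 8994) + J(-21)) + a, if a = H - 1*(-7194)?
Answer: -137818958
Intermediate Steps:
H = 16398 (H = 7 - 1*(-16391) = 7 + 16391 = 16398)
a = 23592 (a = 16398 - 1*(-7194) = 16398 + 7194 = 23592)
((2440 + 5353)*(-8694 - 8994) + J(-21)) + a = ((2440 + 5353)*(-8694 - 8994) + (55 - 21)) + 23592 = (7793*(-17688) + 34) + 23592 = (-137842584 + 34) + 23592 = -137842550 + 23592 = -137818958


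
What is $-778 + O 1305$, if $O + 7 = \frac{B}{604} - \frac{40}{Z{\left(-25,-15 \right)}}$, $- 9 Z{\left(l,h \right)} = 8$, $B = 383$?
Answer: $\frac{29982263}{604} \approx 49640.0$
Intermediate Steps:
$Z{\left(l,h \right)} = - \frac{8}{9}$ ($Z{\left(l,h \right)} = \left(- \frac{1}{9}\right) 8 = - \frac{8}{9}$)
$O = \frac{23335}{604}$ ($O = -7 + \left(\frac{383}{604} - \frac{40}{- \frac{8}{9}}\right) = -7 + \left(383 \cdot \frac{1}{604} - -45\right) = -7 + \left(\frac{383}{604} + 45\right) = -7 + \frac{27563}{604} = \frac{23335}{604} \approx 38.634$)
$-778 + O 1305 = -778 + \frac{23335}{604} \cdot 1305 = -778 + \frac{30452175}{604} = \frac{29982263}{604}$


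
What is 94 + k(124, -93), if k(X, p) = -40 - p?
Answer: 147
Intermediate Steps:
94 + k(124, -93) = 94 + (-40 - 1*(-93)) = 94 + (-40 + 93) = 94 + 53 = 147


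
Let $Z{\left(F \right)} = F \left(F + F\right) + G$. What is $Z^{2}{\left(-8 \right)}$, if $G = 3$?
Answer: $17161$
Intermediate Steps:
$Z{\left(F \right)} = 3 + 2 F^{2}$ ($Z{\left(F \right)} = F \left(F + F\right) + 3 = F 2 F + 3 = 2 F^{2} + 3 = 3 + 2 F^{2}$)
$Z^{2}{\left(-8 \right)} = \left(3 + 2 \left(-8\right)^{2}\right)^{2} = \left(3 + 2 \cdot 64\right)^{2} = \left(3 + 128\right)^{2} = 131^{2} = 17161$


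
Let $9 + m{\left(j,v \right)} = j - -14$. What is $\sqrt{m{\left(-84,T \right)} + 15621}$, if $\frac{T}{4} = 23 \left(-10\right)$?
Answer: $\sqrt{15542} \approx 124.67$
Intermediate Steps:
$T = -920$ ($T = 4 \cdot 23 \left(-10\right) = 4 \left(-230\right) = -920$)
$m{\left(j,v \right)} = 5 + j$ ($m{\left(j,v \right)} = -9 + \left(j - -14\right) = -9 + \left(j + 14\right) = -9 + \left(14 + j\right) = 5 + j$)
$\sqrt{m{\left(-84,T \right)} + 15621} = \sqrt{\left(5 - 84\right) + 15621} = \sqrt{-79 + 15621} = \sqrt{15542}$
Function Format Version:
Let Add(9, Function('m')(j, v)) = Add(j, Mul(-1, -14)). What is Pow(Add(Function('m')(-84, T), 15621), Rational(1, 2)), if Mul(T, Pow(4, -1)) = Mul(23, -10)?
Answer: Pow(15542, Rational(1, 2)) ≈ 124.67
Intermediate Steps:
T = -920 (T = Mul(4, Mul(23, -10)) = Mul(4, -230) = -920)
Function('m')(j, v) = Add(5, j) (Function('m')(j, v) = Add(-9, Add(j, Mul(-1, -14))) = Add(-9, Add(j, 14)) = Add(-9, Add(14, j)) = Add(5, j))
Pow(Add(Function('m')(-84, T), 15621), Rational(1, 2)) = Pow(Add(Add(5, -84), 15621), Rational(1, 2)) = Pow(Add(-79, 15621), Rational(1, 2)) = Pow(15542, Rational(1, 2))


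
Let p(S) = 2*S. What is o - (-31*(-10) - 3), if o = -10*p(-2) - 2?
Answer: -269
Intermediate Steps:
o = 38 (o = -20*(-2) - 2 = -10*(-4) - 2 = 40 - 2 = 38)
o - (-31*(-10) - 3) = 38 - (-31*(-10) - 3) = 38 - (310 - 3) = 38 - 1*307 = 38 - 307 = -269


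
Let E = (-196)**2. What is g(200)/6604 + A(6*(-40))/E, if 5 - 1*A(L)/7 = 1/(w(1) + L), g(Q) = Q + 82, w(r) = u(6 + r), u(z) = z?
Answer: 46036849/1055570152 ≈ 0.043613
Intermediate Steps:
w(r) = 6 + r
g(Q) = 82 + Q
A(L) = 35 - 7/(7 + L) (A(L) = 35 - 7/((6 + 1) + L) = 35 - 7/(7 + L))
E = 38416
g(200)/6604 + A(6*(-40))/E = (82 + 200)/6604 + (7*(34 + 5*(6*(-40)))/(7 + 6*(-40)))/38416 = 282*(1/6604) + (7*(34 + 5*(-240))/(7 - 240))*(1/38416) = 141/3302 + (7*(34 - 1200)/(-233))*(1/38416) = 141/3302 + (7*(-1/233)*(-1166))*(1/38416) = 141/3302 + (8162/233)*(1/38416) = 141/3302 + 583/639352 = 46036849/1055570152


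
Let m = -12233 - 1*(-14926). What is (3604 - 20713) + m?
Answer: -14416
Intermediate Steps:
m = 2693 (m = -12233 + 14926 = 2693)
(3604 - 20713) + m = (3604 - 20713) + 2693 = -17109 + 2693 = -14416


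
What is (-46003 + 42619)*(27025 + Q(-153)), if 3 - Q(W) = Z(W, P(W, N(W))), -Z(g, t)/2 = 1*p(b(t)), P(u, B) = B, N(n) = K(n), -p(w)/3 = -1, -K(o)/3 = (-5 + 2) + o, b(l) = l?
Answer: -91483056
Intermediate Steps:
K(o) = 9 - 3*o (K(o) = -3*((-5 + 2) + o) = -3*(-3 + o) = 9 - 3*o)
p(w) = 3 (p(w) = -3*(-1) = 3)
N(n) = 9 - 3*n
Z(g, t) = -6 (Z(g, t) = -2*3 = -6)
Q(W) = 9 (Q(W) = 3 - 1*(-6) = 3 + 6 = 9)
(-46003 + 42619)*(27025 + Q(-153)) = (-46003 + 42619)*(27025 + 9) = -3384*27034 = -91483056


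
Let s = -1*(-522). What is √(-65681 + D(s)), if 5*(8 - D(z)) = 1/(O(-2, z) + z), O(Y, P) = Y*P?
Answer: I*√49707893410/870 ≈ 256.27*I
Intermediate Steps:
s = 522
O(Y, P) = P*Y
D(z) = 8 + 1/(5*z) (D(z) = 8 - 1/(5*(z*(-2) + z)) = 8 - 1/(5*(-2*z + z)) = 8 - (-1/z)/5 = 8 - (-1)/(5*z) = 8 + 1/(5*z))
√(-65681 + D(s)) = √(-65681 + (8 + (⅕)/522)) = √(-65681 + (8 + (⅕)*(1/522))) = √(-65681 + (8 + 1/2610)) = √(-65681 + 20881/2610) = √(-171406529/2610) = I*√49707893410/870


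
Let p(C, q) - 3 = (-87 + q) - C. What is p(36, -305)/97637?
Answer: -425/97637 ≈ -0.0043529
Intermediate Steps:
p(C, q) = -84 + q - C (p(C, q) = 3 + ((-87 + q) - C) = 3 + (-87 + q - C) = -84 + q - C)
p(36, -305)/97637 = (-84 - 305 - 1*36)/97637 = (-84 - 305 - 36)*(1/97637) = -425*1/97637 = -425/97637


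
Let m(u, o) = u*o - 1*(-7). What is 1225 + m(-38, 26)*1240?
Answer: -1215215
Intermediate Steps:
m(u, o) = 7 + o*u (m(u, o) = o*u + 7 = 7 + o*u)
1225 + m(-38, 26)*1240 = 1225 + (7 + 26*(-38))*1240 = 1225 + (7 - 988)*1240 = 1225 - 981*1240 = 1225 - 1216440 = -1215215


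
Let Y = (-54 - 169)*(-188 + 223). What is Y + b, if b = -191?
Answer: -7996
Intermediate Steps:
Y = -7805 (Y = -223*35 = -7805)
Y + b = -7805 - 191 = -7996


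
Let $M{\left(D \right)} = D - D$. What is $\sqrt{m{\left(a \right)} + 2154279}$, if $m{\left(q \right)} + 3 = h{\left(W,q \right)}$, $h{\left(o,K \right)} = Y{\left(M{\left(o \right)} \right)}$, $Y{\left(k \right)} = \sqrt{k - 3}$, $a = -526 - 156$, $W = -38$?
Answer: $\sqrt{2154276 + i \sqrt{3}} \approx 1467.7 + 0.0006 i$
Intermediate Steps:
$M{\left(D \right)} = 0$
$a = -682$
$Y{\left(k \right)} = \sqrt{-3 + k}$
$h{\left(o,K \right)} = i \sqrt{3}$ ($h{\left(o,K \right)} = \sqrt{-3 + 0} = \sqrt{-3} = i \sqrt{3}$)
$m{\left(q \right)} = -3 + i \sqrt{3}$
$\sqrt{m{\left(a \right)} + 2154279} = \sqrt{\left(-3 + i \sqrt{3}\right) + 2154279} = \sqrt{2154276 + i \sqrt{3}}$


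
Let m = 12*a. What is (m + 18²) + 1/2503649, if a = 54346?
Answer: 1633570884925/2503649 ≈ 6.5248e+5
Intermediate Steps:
m = 652152 (m = 12*54346 = 652152)
(m + 18²) + 1/2503649 = (652152 + 18²) + 1/2503649 = (652152 + 324) + 1/2503649 = 652476 + 1/2503649 = 1633570884925/2503649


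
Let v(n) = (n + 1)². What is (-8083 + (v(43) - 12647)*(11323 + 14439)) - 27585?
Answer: -275972450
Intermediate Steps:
v(n) = (1 + n)²
(-8083 + (v(43) - 12647)*(11323 + 14439)) - 27585 = (-8083 + ((1 + 43)² - 12647)*(11323 + 14439)) - 27585 = (-8083 + (44² - 12647)*25762) - 27585 = (-8083 + (1936 - 12647)*25762) - 27585 = (-8083 - 10711*25762) - 27585 = (-8083 - 275936782) - 27585 = -275944865 - 27585 = -275972450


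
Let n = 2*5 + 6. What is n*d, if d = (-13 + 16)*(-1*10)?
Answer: -480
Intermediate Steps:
d = -30 (d = 3*(-10) = -30)
n = 16 (n = 10 + 6 = 16)
n*d = 16*(-30) = -480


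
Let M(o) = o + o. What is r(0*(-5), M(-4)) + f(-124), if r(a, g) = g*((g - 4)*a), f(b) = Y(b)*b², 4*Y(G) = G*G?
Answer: 59105344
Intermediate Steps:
Y(G) = G²/4 (Y(G) = (G*G)/4 = G²/4)
M(o) = 2*o
f(b) = b⁴/4 (f(b) = (b²/4)*b² = b⁴/4)
r(a, g) = a*g*(-4 + g) (r(a, g) = g*((-4 + g)*a) = g*(a*(-4 + g)) = a*g*(-4 + g))
r(0*(-5), M(-4)) + f(-124) = (0*(-5))*(2*(-4))*(-4 + 2*(-4)) + (¼)*(-124)⁴ = 0*(-8)*(-4 - 8) + (¼)*236421376 = 0*(-8)*(-12) + 59105344 = 0 + 59105344 = 59105344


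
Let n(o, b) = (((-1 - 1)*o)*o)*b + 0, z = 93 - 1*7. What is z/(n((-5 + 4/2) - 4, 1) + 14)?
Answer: -43/42 ≈ -1.0238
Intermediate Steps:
z = 86 (z = 93 - 7 = 86)
n(o, b) = -2*b*o² (n(o, b) = ((-2*o)*o)*b + 0 = (-2*o²)*b + 0 = -2*b*o² + 0 = -2*b*o²)
z/(n((-5 + 4/2) - 4, 1) + 14) = 86/(-2*1*((-5 + 4/2) - 4)² + 14) = 86/(-2*1*((-5 + 4*(½)) - 4)² + 14) = 86/(-2*1*((-5 + 2) - 4)² + 14) = 86/(-2*1*(-3 - 4)² + 14) = 86/(-2*1*(-7)² + 14) = 86/(-2*1*49 + 14) = 86/(-98 + 14) = 86/(-84) = 86*(-1/84) = -43/42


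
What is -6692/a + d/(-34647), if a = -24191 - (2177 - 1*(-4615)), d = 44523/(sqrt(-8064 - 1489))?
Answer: 6692/30983 + 14841*I*sqrt(9553)/110327597 ≈ 0.21599 + 0.013148*I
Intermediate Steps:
d = -44523*I*sqrt(9553)/9553 (d = 44523/(sqrt(-9553)) = 44523/((I*sqrt(9553))) = 44523*(-I*sqrt(9553)/9553) = -44523*I*sqrt(9553)/9553 ≈ -455.53*I)
a = -30983 (a = -24191 - (2177 + 4615) = -24191 - 1*6792 = -24191 - 6792 = -30983)
-6692/a + d/(-34647) = -6692/(-30983) - 44523*I*sqrt(9553)/9553/(-34647) = -6692*(-1/30983) - 44523*I*sqrt(9553)/9553*(-1/34647) = 6692/30983 + 14841*I*sqrt(9553)/110327597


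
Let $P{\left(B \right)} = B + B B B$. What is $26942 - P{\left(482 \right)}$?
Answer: $-111953708$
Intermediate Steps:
$P{\left(B \right)} = B + B^{3}$ ($P{\left(B \right)} = B + B^{2} B = B + B^{3}$)
$26942 - P{\left(482 \right)} = 26942 - \left(482 + 482^{3}\right) = 26942 - \left(482 + 111980168\right) = 26942 - 111980650 = -111953708$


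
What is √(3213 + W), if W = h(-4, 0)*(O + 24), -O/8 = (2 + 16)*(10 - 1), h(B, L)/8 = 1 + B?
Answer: 3*√3749 ≈ 183.69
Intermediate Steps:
h(B, L) = 8 + 8*B (h(B, L) = 8*(1 + B) = 8 + 8*B)
O = -1296 (O = -8*(2 + 16)*(10 - 1) = -144*9 = -8*162 = -1296)
W = 30528 (W = (8 + 8*(-4))*(-1296 + 24) = (8 - 32)*(-1272) = -24*(-1272) = 30528)
√(3213 + W) = √(3213 + 30528) = √33741 = 3*√3749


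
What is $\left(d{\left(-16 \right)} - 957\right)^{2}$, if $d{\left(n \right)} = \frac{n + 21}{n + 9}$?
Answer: $\frac{44943616}{49} \approx 9.1722 \cdot 10^{5}$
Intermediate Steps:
$d{\left(n \right)} = \frac{21 + n}{9 + n}$
$\left(d{\left(-16 \right)} - 957\right)^{2} = \left(\frac{21 - 16}{9 - 16} - 957\right)^{2} = \left(\frac{1}{-7} \cdot 5 - 957\right)^{2} = \left(\left(- \frac{1}{7}\right) 5 - 957\right)^{2} = \left(- \frac{5}{7} - 957\right)^{2} = \left(- \frac{6704}{7}\right)^{2} = \frac{44943616}{49}$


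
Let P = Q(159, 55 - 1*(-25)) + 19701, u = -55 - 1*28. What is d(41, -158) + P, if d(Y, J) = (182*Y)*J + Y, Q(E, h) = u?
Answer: -1159337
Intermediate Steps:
u = -83 (u = -55 - 28 = -83)
Q(E, h) = -83
d(Y, J) = Y + 182*J*Y (d(Y, J) = 182*J*Y + Y = Y + 182*J*Y)
P = 19618 (P = -83 + 19701 = 19618)
d(41, -158) + P = 41*(1 + 182*(-158)) + 19618 = 41*(1 - 28756) + 19618 = 41*(-28755) + 19618 = -1178955 + 19618 = -1159337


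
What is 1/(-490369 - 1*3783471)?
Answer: -1/4273840 ≈ -2.3398e-7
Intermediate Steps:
1/(-490369 - 1*3783471) = 1/(-490369 - 3783471) = 1/(-4273840) = -1/4273840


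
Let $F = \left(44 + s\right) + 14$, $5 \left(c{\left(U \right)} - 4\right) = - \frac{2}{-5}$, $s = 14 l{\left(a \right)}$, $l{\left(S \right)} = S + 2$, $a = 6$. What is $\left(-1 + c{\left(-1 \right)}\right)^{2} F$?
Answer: $\frac{201586}{125} \approx 1612.7$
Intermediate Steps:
$l{\left(S \right)} = 2 + S$
$s = 112$ ($s = 14 \left(2 + 6\right) = 14 \cdot 8 = 112$)
$c{\left(U \right)} = \frac{102}{25}$ ($c{\left(U \right)} = 4 + \frac{\left(-2\right) \frac{1}{-5}}{5} = 4 + \frac{\left(-2\right) \left(- \frac{1}{5}\right)}{5} = 4 + \frac{1}{5} \cdot \frac{2}{5} = 4 + \frac{2}{25} = \frac{102}{25}$)
$F = 170$ ($F = \left(44 + 112\right) + 14 = 156 + 14 = 170$)
$\left(-1 + c{\left(-1 \right)}\right)^{2} F = \left(-1 + \frac{102}{25}\right)^{2} \cdot 170 = \left(\frac{77}{25}\right)^{2} \cdot 170 = \frac{5929}{625} \cdot 170 = \frac{201586}{125}$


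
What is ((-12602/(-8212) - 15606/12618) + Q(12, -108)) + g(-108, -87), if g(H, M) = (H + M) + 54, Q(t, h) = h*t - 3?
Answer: -4143903541/2878306 ≈ -1439.7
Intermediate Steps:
Q(t, h) = -3 + h*t
g(H, M) = 54 + H + M
((-12602/(-8212) - 15606/12618) + Q(12, -108)) + g(-108, -87) = ((-12602/(-8212) - 15606/12618) + (-3 - 108*12)) + (54 - 108 - 87) = ((-12602*(-1/8212) - 15606*1/12618) + (-3 - 1296)) - 141 = ((6301/4106 - 867/701) - 1299) - 141 = (857099/2878306 - 1299) - 141 = -3738062395/2878306 - 141 = -4143903541/2878306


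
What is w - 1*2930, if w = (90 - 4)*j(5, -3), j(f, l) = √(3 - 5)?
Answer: -2930 + 86*I*√2 ≈ -2930.0 + 121.62*I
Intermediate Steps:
j(f, l) = I*√2 (j(f, l) = √(-2) = I*√2)
w = 86*I*√2 (w = (90 - 4)*(I*√2) = 86*(I*√2) = 86*I*√2 ≈ 121.62*I)
w - 1*2930 = 86*I*√2 - 1*2930 = 86*I*√2 - 2930 = -2930 + 86*I*√2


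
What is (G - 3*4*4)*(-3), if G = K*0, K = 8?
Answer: 144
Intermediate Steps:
G = 0 (G = 8*0 = 0)
(G - 3*4*4)*(-3) = (0 - 3*4*4)*(-3) = (0 - 12*4)*(-3) = (0 - 48)*(-3) = -48*(-3) = 144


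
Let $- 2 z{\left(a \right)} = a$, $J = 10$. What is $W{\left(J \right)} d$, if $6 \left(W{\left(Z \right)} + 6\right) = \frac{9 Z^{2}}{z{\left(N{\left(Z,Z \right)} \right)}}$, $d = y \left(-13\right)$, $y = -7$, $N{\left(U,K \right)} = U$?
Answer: $-3276$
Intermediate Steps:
$z{\left(a \right)} = - \frac{a}{2}$
$d = 91$ ($d = \left(-7\right) \left(-13\right) = 91$)
$W{\left(Z \right)} = -6 - 3 Z$ ($W{\left(Z \right)} = -6 + \frac{9 Z^{2} \frac{1}{\left(- \frac{1}{2}\right) Z}}{6} = -6 + \frac{9 Z^{2} \left(- \frac{2}{Z}\right)}{6} = -6 + \frac{\left(-18\right) Z}{6} = -6 - 3 Z$)
$W{\left(J \right)} d = \left(-6 - 30\right) 91 = \left(-36\right) 91 = -3276$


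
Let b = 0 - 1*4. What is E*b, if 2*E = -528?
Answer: 1056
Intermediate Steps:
b = -4 (b = 0 - 4 = -4)
E = -264 (E = (½)*(-528) = -264)
E*b = -264*(-4) = 1056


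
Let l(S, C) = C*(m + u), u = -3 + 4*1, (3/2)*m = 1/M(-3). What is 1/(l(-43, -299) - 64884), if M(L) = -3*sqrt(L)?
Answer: -15839469/1032464465431 + 5382*I*sqrt(3)/1032464465431 ≈ -1.5341e-5 + 9.0288e-9*I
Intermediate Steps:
m = 2*I*sqrt(3)/27 (m = 2/(3*((-3*I*sqrt(3)))) = 2*(I*sqrt(3)/9)/3 = 2*I*sqrt(3)/27 ≈ 0.1283*I)
u = 1 (u = -3 + 4 = 1)
l(S, C) = C*(1 + 2*I*sqrt(3)/27) (l(S, C) = C*(2*I*sqrt(3)/27 + 1) = C*(1 + 2*I*sqrt(3)/27))
1/(l(-43, -299) - 64884) = 1/((1/27)*(-299)*(27 + 2*I*sqrt(3)) - 64884) = 1/((-299 - 598*I*sqrt(3)/27) - 64884) = 1/(-65183 - 598*I*sqrt(3)/27)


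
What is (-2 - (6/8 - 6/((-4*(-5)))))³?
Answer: -117649/8000 ≈ -14.706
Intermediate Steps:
(-2 - (6/8 - 6/((-4*(-5)))))³ = (-2 - (6*(⅛) - 6/20))³ = (-2 - (¾ - 6*1/20))³ = (-2 - (¾ - 3/10))³ = (-2 - 1*9/20)³ = (-2 - 9/20)³ = (-49/20)³ = -117649/8000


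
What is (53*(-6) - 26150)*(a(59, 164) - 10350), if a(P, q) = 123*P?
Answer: 81865524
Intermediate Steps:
(53*(-6) - 26150)*(a(59, 164) - 10350) = (53*(-6) - 26150)*(123*59 - 10350) = (-318 - 26150)*(7257 - 10350) = -26468*(-3093) = 81865524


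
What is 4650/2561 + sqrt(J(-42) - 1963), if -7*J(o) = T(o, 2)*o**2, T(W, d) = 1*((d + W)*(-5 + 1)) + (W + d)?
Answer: 4650/2561 + I*sqrt(32203) ≈ 1.8157 + 179.45*I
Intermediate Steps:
T(W, d) = -3*W - 3*d (T(W, d) = 1*((W + d)*(-4)) + (W + d) = 1*(-4*W - 4*d) + (W + d) = (-4*W - 4*d) + (W + d) = -3*W - 3*d)
J(o) = -o**2*(-6 - 3*o)/7 (J(o) = -(-3*o - 3*2)*o**2/7 = -(-3*o - 6)*o**2/7 = -(-6 - 3*o)*o**2/7 = -o**2*(-6 - 3*o)/7)
4650/2561 + sqrt(J(-42) - 1963) = 4650/2561 + sqrt((3/7)*(-42)**2*(2 - 42) - 1963) = 4650*(1/2561) + sqrt((3/7)*1764*(-40) - 1963) = 4650/2561 + sqrt(-30240 - 1963) = 4650/2561 + sqrt(-32203) = 4650/2561 + I*sqrt(32203)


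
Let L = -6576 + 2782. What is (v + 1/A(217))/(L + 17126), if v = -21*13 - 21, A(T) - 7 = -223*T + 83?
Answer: -14200495/643948932 ≈ -0.022052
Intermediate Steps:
A(T) = 90 - 223*T (A(T) = 7 + (-223*T + 83) = 7 + (83 - 223*T) = 90 - 223*T)
v = -294 (v = -273 - 21 = -294)
L = -3794
(v + 1/A(217))/(L + 17126) = (-294 + 1/(90 - 223*217))/(-3794 + 17126) = (-294 + 1/(90 - 48391))/13332 = (-294 + 1/(-48301))*(1/13332) = (-294 - 1/48301)*(1/13332) = -14200495/48301*1/13332 = -14200495/643948932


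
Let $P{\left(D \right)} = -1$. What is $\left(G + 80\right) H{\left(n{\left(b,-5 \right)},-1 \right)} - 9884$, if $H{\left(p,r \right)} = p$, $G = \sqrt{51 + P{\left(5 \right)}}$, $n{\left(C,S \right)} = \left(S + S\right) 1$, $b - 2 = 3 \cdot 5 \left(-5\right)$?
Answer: $-10684 - 50 \sqrt{2} \approx -10755.0$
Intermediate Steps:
$b = -73$ ($b = 2 + 3 \cdot 5 \left(-5\right) = 2 + 15 \left(-5\right) = 2 - 75 = -73$)
$n{\left(C,S \right)} = 2 S$ ($n{\left(C,S \right)} = 2 S 1 = 2 S$)
$G = 5 \sqrt{2}$ ($G = \sqrt{51 - 1} = \sqrt{50} = 5 \sqrt{2} \approx 7.0711$)
$\left(G + 80\right) H{\left(n{\left(b,-5 \right)},-1 \right)} - 9884 = \left(5 \sqrt{2} + 80\right) 2 \left(-5\right) - 9884 = \left(80 + 5 \sqrt{2}\right) \left(-10\right) - 9884 = \left(-800 - 50 \sqrt{2}\right) - 9884 = -10684 - 50 \sqrt{2}$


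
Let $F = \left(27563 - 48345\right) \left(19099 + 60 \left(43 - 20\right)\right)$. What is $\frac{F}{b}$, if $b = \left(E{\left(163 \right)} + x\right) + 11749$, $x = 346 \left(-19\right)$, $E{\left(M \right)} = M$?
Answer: $- \frac{212797289}{2669} \approx -79729.0$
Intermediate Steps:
$x = -6574$
$F = -425594578$ ($F = - 20782 \left(19099 + 60 \cdot 23\right) = - 20782 \left(19099 + 1380\right) = \left(-20782\right) 20479 = -425594578$)
$b = 5338$ ($b = \left(163 - 6574\right) + 11749 = -6411 + 11749 = 5338$)
$\frac{F}{b} = - \frac{425594578}{5338} = \left(-425594578\right) \frac{1}{5338} = - \frac{212797289}{2669}$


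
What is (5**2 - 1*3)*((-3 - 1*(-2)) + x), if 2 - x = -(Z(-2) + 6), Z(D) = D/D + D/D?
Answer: 198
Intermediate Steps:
Z(D) = 2 (Z(D) = 1 + 1 = 2)
x = 10 (x = 2 - (-1)*(2 + 6) = 2 - (-1)*8 = 2 - 1*(-8) = 2 + 8 = 10)
(5**2 - 1*3)*((-3 - 1*(-2)) + x) = (5**2 - 1*3)*((-3 - 1*(-2)) + 10) = (25 - 3)*((-3 + 2) + 10) = 22*(-1 + 10) = 22*9 = 198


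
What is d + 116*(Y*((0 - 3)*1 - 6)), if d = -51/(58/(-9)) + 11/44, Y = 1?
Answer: -120157/116 ≈ -1035.8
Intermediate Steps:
d = 947/116 (d = -51/(58*(-⅑)) + 11*(1/44) = -51/(-58/9) + ¼ = -51*(-9/58) + ¼ = 459/58 + ¼ = 947/116 ≈ 8.1638)
d + 116*(Y*((0 - 3)*1 - 6)) = 947/116 + 116*(1*((0 - 3)*1 - 6)) = 947/116 + 116*(1*(-3*1 - 6)) = 947/116 + 116*(1*(-3 - 6)) = 947/116 + 116*(1*(-9)) = 947/116 + 116*(-9) = 947/116 - 1044 = -120157/116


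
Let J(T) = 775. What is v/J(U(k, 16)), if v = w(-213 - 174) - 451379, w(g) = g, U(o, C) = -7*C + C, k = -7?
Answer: -451766/775 ≈ -582.92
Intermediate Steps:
U(o, C) = -6*C
v = -451766 (v = (-213 - 174) - 451379 = -387 - 451379 = -451766)
v/J(U(k, 16)) = -451766/775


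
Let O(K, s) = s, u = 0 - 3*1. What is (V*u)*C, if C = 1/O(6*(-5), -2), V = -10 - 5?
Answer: -45/2 ≈ -22.500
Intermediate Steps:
u = -3 (u = 0 - 3 = -3)
V = -15
C = -½ (C = 1/(-2) = -½ ≈ -0.50000)
(V*u)*C = -15*(-3)*(-½) = 45*(-½) = -45/2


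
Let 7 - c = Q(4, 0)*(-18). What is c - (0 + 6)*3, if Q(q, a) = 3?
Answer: 43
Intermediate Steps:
c = 61 (c = 7 - 3*(-18) = 7 - 1*(-54) = 7 + 54 = 61)
c - (0 + 6)*3 = 61 - (0 + 6)*3 = 61 - 6*3 = 61 - 1*18 = 61 - 18 = 43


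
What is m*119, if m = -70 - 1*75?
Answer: -17255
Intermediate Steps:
m = -145 (m = -70 - 75 = -145)
m*119 = -145*119 = -17255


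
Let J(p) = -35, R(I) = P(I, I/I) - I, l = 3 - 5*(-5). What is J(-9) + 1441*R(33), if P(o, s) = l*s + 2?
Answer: -4358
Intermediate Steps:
l = 28 (l = 3 + 25 = 28)
P(o, s) = 2 + 28*s (P(o, s) = 28*s + 2 = 2 + 28*s)
R(I) = 30 - I (R(I) = (2 + 28*(I/I)) - I = (2 + 28*1) - I = (2 + 28) - I = 30 - I)
J(-9) + 1441*R(33) = -35 + 1441*(30 - 1*33) = -35 + 1441*(30 - 33) = -35 + 1441*(-3) = -35 - 4323 = -4358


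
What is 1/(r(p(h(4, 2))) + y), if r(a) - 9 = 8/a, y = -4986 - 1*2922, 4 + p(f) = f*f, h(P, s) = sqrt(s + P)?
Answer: -1/7895 ≈ -0.00012666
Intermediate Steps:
h(P, s) = sqrt(P + s)
p(f) = -4 + f**2 (p(f) = -4 + f*f = -4 + f**2)
y = -7908 (y = -4986 - 2922 = -7908)
r(a) = 9 + 8/a
1/(r(p(h(4, 2))) + y) = 1/((9 + 8/(-4 + (sqrt(4 + 2))**2)) - 7908) = 1/((9 + 8/(-4 + (sqrt(6))**2)) - 7908) = 1/((9 + 8/(-4 + 6)) - 7908) = 1/((9 + 8/2) - 7908) = 1/((9 + 8*(1/2)) - 7908) = 1/((9 + 4) - 7908) = 1/(13 - 7908) = 1/(-7895) = -1/7895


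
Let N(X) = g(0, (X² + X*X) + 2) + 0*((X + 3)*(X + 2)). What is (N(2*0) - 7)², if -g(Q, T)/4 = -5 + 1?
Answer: 81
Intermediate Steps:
g(Q, T) = 16 (g(Q, T) = -4*(-5 + 1) = -4*(-4) = 16)
N(X) = 16 (N(X) = 16 + 0*((X + 3)*(X + 2)) = 16 + 0*((3 + X)*(2 + X)) = 16 + 0*((2 + X)*(3 + X)) = 16 + 0 = 16)
(N(2*0) - 7)² = (16 - 7)² = 9² = 81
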